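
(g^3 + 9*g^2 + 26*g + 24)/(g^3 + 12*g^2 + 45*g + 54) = (g^2 + 6*g + 8)/(g^2 + 9*g + 18)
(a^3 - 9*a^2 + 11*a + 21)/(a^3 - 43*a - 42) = (a - 3)/(a + 6)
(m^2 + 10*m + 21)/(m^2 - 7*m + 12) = (m^2 + 10*m + 21)/(m^2 - 7*m + 12)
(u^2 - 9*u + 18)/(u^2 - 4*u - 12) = (u - 3)/(u + 2)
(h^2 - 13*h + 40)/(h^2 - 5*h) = (h - 8)/h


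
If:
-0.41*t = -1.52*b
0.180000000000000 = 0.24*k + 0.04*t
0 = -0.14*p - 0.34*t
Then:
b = 0.269736842105263*t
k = 0.75 - 0.166666666666667*t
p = -2.42857142857143*t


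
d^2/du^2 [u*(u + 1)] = 2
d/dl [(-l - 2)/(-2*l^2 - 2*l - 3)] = (2*l^2 + 2*l - 2*(l + 2)*(2*l + 1) + 3)/(2*l^2 + 2*l + 3)^2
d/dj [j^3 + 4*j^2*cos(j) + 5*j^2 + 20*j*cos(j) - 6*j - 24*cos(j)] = -4*j^2*sin(j) + 3*j^2 - 20*j*sin(j) + 8*j*cos(j) + 10*j + 24*sin(j) + 20*cos(j) - 6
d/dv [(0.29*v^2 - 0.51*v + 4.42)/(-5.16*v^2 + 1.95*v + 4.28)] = (-2.0661*v^2 + 48.0968*v - 10.8018)/(26.6256*v^4 - 20.124*v^3 - 40.3671*v^2 + 16.692*v + 18.3184)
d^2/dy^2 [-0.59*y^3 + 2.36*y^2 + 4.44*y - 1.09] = 4.72 - 3.54*y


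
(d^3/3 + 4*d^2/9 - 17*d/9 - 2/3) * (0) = 0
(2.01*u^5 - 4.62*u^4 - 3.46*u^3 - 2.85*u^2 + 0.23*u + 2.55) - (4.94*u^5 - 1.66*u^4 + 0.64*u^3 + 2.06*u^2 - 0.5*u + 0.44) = -2.93*u^5 - 2.96*u^4 - 4.1*u^3 - 4.91*u^2 + 0.73*u + 2.11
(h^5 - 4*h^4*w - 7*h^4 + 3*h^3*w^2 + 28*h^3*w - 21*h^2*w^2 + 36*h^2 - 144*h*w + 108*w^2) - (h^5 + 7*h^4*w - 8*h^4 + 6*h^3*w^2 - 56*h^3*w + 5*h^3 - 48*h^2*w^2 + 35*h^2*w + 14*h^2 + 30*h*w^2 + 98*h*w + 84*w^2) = -11*h^4*w + h^4 - 3*h^3*w^2 + 84*h^3*w - 5*h^3 + 27*h^2*w^2 - 35*h^2*w + 22*h^2 - 30*h*w^2 - 242*h*w + 24*w^2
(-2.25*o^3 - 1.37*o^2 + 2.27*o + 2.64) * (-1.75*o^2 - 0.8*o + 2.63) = 3.9375*o^5 + 4.1975*o^4 - 8.794*o^3 - 10.0391*o^2 + 3.8581*o + 6.9432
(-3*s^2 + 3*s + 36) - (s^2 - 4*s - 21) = -4*s^2 + 7*s + 57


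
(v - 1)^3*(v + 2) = v^4 - v^3 - 3*v^2 + 5*v - 2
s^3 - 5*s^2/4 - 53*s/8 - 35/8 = (s - 7/2)*(s + 1)*(s + 5/4)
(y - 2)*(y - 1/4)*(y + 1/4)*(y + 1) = y^4 - y^3 - 33*y^2/16 + y/16 + 1/8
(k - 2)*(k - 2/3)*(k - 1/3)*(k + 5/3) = k^4 - 4*k^3/3 - 25*k^2/9 + 88*k/27 - 20/27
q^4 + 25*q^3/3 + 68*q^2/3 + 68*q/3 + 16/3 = (q + 1/3)*(q + 2)^2*(q + 4)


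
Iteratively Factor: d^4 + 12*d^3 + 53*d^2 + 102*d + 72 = (d + 4)*(d^3 + 8*d^2 + 21*d + 18) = (d + 2)*(d + 4)*(d^2 + 6*d + 9) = (d + 2)*(d + 3)*(d + 4)*(d + 3)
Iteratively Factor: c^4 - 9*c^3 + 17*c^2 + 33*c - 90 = (c - 5)*(c^3 - 4*c^2 - 3*c + 18) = (c - 5)*(c - 3)*(c^2 - c - 6) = (c - 5)*(c - 3)^2*(c + 2)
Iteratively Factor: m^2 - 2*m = (m)*(m - 2)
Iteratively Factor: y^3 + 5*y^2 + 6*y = (y)*(y^2 + 5*y + 6) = y*(y + 3)*(y + 2)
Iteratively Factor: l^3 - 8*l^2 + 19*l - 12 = (l - 1)*(l^2 - 7*l + 12) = (l - 3)*(l - 1)*(l - 4)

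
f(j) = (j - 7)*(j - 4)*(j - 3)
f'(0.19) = 55.79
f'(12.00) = 157.00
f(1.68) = -16.29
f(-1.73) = -236.61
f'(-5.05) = 278.91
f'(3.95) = -2.79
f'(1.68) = 22.43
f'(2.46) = 10.27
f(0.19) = -72.91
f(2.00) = -10.00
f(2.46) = -3.78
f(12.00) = 360.00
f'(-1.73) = 118.42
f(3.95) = 0.14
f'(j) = (j - 7)*(j - 4) + (j - 7)*(j - 3) + (j - 4)*(j - 3) = 3*j^2 - 28*j + 61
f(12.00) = 360.00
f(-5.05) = -877.87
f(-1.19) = -178.10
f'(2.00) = 17.00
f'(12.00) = 157.00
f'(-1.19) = 98.57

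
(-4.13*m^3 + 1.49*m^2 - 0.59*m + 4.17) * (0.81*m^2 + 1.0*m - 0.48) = -3.3453*m^5 - 2.9231*m^4 + 2.9945*m^3 + 2.0725*m^2 + 4.4532*m - 2.0016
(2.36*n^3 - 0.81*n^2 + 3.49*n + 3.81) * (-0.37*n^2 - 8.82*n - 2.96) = -0.8732*n^5 - 20.5155*n^4 - 1.1327*n^3 - 29.7939*n^2 - 43.9346*n - 11.2776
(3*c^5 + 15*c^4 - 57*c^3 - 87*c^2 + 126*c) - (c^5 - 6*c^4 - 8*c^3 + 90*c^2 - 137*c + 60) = 2*c^5 + 21*c^4 - 49*c^3 - 177*c^2 + 263*c - 60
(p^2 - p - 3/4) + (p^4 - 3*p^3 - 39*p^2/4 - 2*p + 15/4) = p^4 - 3*p^3 - 35*p^2/4 - 3*p + 3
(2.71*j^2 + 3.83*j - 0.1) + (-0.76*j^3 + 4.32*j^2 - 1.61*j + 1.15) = -0.76*j^3 + 7.03*j^2 + 2.22*j + 1.05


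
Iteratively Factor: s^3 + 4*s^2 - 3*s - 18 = (s - 2)*(s^2 + 6*s + 9) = (s - 2)*(s + 3)*(s + 3)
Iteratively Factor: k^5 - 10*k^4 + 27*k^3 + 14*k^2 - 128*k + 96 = (k - 1)*(k^4 - 9*k^3 + 18*k^2 + 32*k - 96) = (k - 1)*(k + 2)*(k^3 - 11*k^2 + 40*k - 48) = (k - 3)*(k - 1)*(k + 2)*(k^2 - 8*k + 16) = (k - 4)*(k - 3)*(k - 1)*(k + 2)*(k - 4)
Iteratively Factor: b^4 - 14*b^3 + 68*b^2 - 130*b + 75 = (b - 1)*(b^3 - 13*b^2 + 55*b - 75) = (b - 5)*(b - 1)*(b^2 - 8*b + 15) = (b - 5)^2*(b - 1)*(b - 3)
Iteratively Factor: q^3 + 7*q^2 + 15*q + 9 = (q + 3)*(q^2 + 4*q + 3) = (q + 3)^2*(q + 1)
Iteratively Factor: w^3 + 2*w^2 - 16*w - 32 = (w + 2)*(w^2 - 16) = (w + 2)*(w + 4)*(w - 4)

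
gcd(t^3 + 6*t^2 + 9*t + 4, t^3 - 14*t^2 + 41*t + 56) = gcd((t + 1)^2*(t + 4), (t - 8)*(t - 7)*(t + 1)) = t + 1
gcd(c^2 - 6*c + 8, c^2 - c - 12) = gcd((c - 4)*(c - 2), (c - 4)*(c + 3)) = c - 4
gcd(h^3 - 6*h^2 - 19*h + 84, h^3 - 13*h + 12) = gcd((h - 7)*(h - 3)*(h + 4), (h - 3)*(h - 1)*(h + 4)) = h^2 + h - 12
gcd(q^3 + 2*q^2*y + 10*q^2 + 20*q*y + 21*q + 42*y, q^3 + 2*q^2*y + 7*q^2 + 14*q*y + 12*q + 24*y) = q^2 + 2*q*y + 3*q + 6*y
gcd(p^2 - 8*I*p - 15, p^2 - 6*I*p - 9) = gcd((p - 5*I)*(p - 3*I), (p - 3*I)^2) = p - 3*I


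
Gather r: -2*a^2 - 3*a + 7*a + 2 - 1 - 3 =-2*a^2 + 4*a - 2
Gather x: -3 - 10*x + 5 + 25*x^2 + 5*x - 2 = 25*x^2 - 5*x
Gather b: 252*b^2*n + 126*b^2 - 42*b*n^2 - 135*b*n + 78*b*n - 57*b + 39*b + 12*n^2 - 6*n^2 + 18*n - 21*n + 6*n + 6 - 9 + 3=b^2*(252*n + 126) + b*(-42*n^2 - 57*n - 18) + 6*n^2 + 3*n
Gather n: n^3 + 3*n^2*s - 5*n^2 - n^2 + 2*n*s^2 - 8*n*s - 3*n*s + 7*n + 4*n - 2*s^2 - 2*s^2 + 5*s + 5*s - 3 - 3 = n^3 + n^2*(3*s - 6) + n*(2*s^2 - 11*s + 11) - 4*s^2 + 10*s - 6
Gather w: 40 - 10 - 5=25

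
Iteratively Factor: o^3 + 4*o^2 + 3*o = (o)*(o^2 + 4*o + 3) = o*(o + 3)*(o + 1)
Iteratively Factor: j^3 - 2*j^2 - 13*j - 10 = (j + 1)*(j^2 - 3*j - 10) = (j - 5)*(j + 1)*(j + 2)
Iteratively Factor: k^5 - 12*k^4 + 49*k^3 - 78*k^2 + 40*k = (k)*(k^4 - 12*k^3 + 49*k^2 - 78*k + 40) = k*(k - 5)*(k^3 - 7*k^2 + 14*k - 8) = k*(k - 5)*(k - 1)*(k^2 - 6*k + 8) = k*(k - 5)*(k - 2)*(k - 1)*(k - 4)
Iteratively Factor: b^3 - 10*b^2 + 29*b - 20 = (b - 4)*(b^2 - 6*b + 5) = (b - 5)*(b - 4)*(b - 1)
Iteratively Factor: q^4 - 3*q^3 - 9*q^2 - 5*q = (q + 1)*(q^3 - 4*q^2 - 5*q) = (q - 5)*(q + 1)*(q^2 + q) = q*(q - 5)*(q + 1)*(q + 1)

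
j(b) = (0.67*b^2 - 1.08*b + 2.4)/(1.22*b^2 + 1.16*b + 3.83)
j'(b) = (-2.44*b - 1.16)*(0.67*b^2 - 1.08*b + 2.4)/(1.22*b^2 + 1.16*b + 3.83)^2 + (1.34*b - 1.08)/(1.22*b^2 + 1.16*b + 3.83) = (2.0948*b^2 - 0.7238*b - 6.9204)/(1.4884*b^4 + 2.8304*b^3 + 10.6908*b^2 + 8.8856*b + 14.6689)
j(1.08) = 0.31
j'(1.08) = -0.12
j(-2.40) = 1.10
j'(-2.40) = 0.11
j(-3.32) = 1.00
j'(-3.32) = 0.10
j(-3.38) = 0.99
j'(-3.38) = 0.10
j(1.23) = 0.29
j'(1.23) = -0.09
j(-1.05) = 1.08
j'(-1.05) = -0.25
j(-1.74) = 1.15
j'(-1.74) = 0.02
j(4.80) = 0.34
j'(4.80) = 0.03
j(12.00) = 0.44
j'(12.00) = 0.01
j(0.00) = 0.63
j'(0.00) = -0.47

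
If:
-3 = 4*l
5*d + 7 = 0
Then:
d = -7/5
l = -3/4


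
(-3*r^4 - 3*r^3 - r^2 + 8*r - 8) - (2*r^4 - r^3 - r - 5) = -5*r^4 - 2*r^3 - r^2 + 9*r - 3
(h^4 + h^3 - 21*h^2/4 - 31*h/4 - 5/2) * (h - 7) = h^5 - 6*h^4 - 49*h^3/4 + 29*h^2 + 207*h/4 + 35/2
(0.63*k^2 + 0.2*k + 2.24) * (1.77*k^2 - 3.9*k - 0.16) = 1.1151*k^4 - 2.103*k^3 + 3.084*k^2 - 8.768*k - 0.3584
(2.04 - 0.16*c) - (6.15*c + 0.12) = 1.92 - 6.31*c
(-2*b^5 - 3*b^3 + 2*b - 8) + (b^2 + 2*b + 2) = -2*b^5 - 3*b^3 + b^2 + 4*b - 6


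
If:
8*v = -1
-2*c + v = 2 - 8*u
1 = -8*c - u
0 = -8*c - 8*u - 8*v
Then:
No Solution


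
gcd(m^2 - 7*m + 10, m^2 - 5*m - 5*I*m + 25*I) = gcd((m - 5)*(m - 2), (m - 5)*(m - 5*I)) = m - 5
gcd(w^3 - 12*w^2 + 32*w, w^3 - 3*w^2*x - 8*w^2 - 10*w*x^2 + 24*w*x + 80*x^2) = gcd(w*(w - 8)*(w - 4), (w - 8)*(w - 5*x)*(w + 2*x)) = w - 8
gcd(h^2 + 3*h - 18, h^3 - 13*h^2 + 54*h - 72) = h - 3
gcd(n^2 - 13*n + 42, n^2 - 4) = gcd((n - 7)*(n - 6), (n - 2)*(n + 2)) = 1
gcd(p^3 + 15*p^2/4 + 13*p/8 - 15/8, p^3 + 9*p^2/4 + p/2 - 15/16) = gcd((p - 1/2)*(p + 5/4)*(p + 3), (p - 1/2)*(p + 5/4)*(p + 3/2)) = p^2 + 3*p/4 - 5/8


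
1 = 1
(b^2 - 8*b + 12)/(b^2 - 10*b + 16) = (b - 6)/(b - 8)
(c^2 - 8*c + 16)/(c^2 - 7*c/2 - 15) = 2*(-c^2 + 8*c - 16)/(-2*c^2 + 7*c + 30)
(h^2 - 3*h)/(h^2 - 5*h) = (h - 3)/(h - 5)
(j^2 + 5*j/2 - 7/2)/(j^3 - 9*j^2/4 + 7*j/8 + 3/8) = 4*(2*j + 7)/(8*j^2 - 10*j - 3)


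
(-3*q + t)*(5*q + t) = -15*q^2 + 2*q*t + t^2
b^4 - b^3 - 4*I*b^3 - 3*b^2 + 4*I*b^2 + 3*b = b*(b - 1)*(b - 3*I)*(b - I)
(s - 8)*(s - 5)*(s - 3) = s^3 - 16*s^2 + 79*s - 120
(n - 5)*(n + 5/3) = n^2 - 10*n/3 - 25/3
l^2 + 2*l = l*(l + 2)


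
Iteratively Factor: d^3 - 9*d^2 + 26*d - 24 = (d - 4)*(d^2 - 5*d + 6) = (d - 4)*(d - 2)*(d - 3)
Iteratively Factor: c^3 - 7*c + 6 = (c - 2)*(c^2 + 2*c - 3) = (c - 2)*(c + 3)*(c - 1)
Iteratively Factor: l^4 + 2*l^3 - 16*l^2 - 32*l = (l - 4)*(l^3 + 6*l^2 + 8*l) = (l - 4)*(l + 4)*(l^2 + 2*l) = l*(l - 4)*(l + 4)*(l + 2)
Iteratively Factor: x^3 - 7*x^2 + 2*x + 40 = (x - 4)*(x^2 - 3*x - 10) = (x - 5)*(x - 4)*(x + 2)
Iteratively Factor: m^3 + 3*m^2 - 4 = (m - 1)*(m^2 + 4*m + 4) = (m - 1)*(m + 2)*(m + 2)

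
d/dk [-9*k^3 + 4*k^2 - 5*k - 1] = -27*k^2 + 8*k - 5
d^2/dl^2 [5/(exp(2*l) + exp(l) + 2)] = 5*(2*(2*exp(l) + 1)^2*exp(l) - (4*exp(l) + 1)*(exp(2*l) + exp(l) + 2))*exp(l)/(exp(2*l) + exp(l) + 2)^3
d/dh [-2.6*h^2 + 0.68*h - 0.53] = 0.68 - 5.2*h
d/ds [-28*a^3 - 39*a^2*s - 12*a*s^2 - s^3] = -39*a^2 - 24*a*s - 3*s^2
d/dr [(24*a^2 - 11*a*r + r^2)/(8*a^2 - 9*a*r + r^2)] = 2*a/(a^2 - 2*a*r + r^2)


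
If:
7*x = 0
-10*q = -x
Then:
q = 0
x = 0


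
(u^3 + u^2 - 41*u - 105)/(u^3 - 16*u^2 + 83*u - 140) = (u^2 + 8*u + 15)/(u^2 - 9*u + 20)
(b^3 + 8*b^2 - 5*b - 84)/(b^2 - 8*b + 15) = (b^2 + 11*b + 28)/(b - 5)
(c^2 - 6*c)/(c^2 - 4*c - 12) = c/(c + 2)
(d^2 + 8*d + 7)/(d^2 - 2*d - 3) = (d + 7)/(d - 3)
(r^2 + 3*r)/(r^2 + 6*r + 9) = r/(r + 3)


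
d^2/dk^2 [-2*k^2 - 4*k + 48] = -4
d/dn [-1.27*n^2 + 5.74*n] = 5.74 - 2.54*n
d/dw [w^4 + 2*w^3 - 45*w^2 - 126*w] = 4*w^3 + 6*w^2 - 90*w - 126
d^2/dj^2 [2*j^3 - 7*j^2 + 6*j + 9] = 12*j - 14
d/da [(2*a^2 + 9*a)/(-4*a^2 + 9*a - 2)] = 2*(27*a^2 - 4*a - 9)/(16*a^4 - 72*a^3 + 97*a^2 - 36*a + 4)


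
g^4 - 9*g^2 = g^2*(g - 3)*(g + 3)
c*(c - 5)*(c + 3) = c^3 - 2*c^2 - 15*c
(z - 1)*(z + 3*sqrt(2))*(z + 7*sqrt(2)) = z^3 - z^2 + 10*sqrt(2)*z^2 - 10*sqrt(2)*z + 42*z - 42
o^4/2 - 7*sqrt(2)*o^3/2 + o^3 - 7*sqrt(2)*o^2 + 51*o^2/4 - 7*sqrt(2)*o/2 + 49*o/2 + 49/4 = (o/2 + 1/2)*(o + 1)*(o - 7*sqrt(2)/2)^2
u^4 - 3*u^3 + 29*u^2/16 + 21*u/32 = u*(u - 7/4)*(u - 3/2)*(u + 1/4)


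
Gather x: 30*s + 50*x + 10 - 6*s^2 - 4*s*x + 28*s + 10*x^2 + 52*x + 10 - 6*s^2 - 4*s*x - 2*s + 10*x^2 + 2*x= -12*s^2 + 56*s + 20*x^2 + x*(104 - 8*s) + 20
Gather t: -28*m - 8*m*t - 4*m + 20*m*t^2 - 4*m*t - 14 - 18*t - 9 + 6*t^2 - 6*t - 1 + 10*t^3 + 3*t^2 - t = -32*m + 10*t^3 + t^2*(20*m + 9) + t*(-12*m - 25) - 24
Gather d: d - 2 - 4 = d - 6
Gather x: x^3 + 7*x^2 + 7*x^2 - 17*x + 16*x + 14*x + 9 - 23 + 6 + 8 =x^3 + 14*x^2 + 13*x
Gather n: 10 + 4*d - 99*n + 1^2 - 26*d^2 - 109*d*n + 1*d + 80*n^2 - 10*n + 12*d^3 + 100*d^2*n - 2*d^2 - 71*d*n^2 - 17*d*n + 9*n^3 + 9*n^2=12*d^3 - 28*d^2 + 5*d + 9*n^3 + n^2*(89 - 71*d) + n*(100*d^2 - 126*d - 109) + 11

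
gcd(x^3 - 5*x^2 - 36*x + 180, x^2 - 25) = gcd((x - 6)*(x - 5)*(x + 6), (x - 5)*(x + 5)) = x - 5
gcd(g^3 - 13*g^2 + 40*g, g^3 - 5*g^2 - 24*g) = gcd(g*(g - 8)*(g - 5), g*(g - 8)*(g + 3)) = g^2 - 8*g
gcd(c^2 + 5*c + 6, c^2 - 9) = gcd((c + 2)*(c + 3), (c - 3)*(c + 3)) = c + 3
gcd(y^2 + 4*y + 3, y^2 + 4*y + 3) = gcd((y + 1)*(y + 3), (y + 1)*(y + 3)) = y^2 + 4*y + 3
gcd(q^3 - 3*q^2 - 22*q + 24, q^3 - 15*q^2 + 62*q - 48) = q^2 - 7*q + 6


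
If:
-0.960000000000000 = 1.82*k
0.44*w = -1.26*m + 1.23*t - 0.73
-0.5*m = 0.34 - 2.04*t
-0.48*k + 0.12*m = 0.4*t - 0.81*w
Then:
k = -0.53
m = -0.45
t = 0.06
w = -0.22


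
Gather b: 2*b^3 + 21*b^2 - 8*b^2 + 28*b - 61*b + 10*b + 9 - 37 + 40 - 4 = 2*b^3 + 13*b^2 - 23*b + 8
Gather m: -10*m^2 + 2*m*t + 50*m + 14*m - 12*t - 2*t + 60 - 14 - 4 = -10*m^2 + m*(2*t + 64) - 14*t + 42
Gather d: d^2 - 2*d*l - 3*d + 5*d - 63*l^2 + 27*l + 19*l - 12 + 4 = d^2 + d*(2 - 2*l) - 63*l^2 + 46*l - 8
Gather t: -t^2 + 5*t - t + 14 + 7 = -t^2 + 4*t + 21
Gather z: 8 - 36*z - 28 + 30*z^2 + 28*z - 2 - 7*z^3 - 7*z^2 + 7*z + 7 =-7*z^3 + 23*z^2 - z - 15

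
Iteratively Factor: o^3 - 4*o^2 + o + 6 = (o + 1)*(o^2 - 5*o + 6) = (o - 2)*(o + 1)*(o - 3)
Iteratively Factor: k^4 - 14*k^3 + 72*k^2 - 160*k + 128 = (k - 2)*(k^3 - 12*k^2 + 48*k - 64) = (k - 4)*(k - 2)*(k^2 - 8*k + 16) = (k - 4)^2*(k - 2)*(k - 4)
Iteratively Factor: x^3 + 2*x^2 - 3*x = (x - 1)*(x^2 + 3*x) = (x - 1)*(x + 3)*(x)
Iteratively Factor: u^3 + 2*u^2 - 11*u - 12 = (u - 3)*(u^2 + 5*u + 4) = (u - 3)*(u + 1)*(u + 4)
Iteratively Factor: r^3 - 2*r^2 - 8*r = (r + 2)*(r^2 - 4*r) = (r - 4)*(r + 2)*(r)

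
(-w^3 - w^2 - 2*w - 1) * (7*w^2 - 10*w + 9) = -7*w^5 + 3*w^4 - 13*w^3 + 4*w^2 - 8*w - 9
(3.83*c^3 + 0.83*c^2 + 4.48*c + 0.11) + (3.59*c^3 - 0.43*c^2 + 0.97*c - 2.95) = 7.42*c^3 + 0.4*c^2 + 5.45*c - 2.84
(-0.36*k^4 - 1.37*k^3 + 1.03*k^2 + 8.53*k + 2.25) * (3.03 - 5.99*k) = 2.1564*k^5 + 7.1155*k^4 - 10.3208*k^3 - 47.9738*k^2 + 12.3684*k + 6.8175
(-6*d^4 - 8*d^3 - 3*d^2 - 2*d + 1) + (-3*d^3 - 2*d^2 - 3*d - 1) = -6*d^4 - 11*d^3 - 5*d^2 - 5*d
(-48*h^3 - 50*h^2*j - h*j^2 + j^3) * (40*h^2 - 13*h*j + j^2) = -1920*h^5 - 1376*h^4*j + 562*h^3*j^2 + 3*h^2*j^3 - 14*h*j^4 + j^5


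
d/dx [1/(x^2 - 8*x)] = 2*(4 - x)/(x^2*(x - 8)^2)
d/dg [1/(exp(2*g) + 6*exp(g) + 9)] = 2*(-exp(g) - 3)*exp(g)/(exp(2*g) + 6*exp(g) + 9)^2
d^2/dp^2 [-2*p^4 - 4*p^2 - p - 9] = -24*p^2 - 8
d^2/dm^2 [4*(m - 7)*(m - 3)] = 8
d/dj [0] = 0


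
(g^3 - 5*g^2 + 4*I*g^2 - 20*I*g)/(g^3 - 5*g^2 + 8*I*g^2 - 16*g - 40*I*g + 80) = g/(g + 4*I)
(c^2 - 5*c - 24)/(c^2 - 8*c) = (c + 3)/c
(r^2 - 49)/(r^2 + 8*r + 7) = (r - 7)/(r + 1)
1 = 1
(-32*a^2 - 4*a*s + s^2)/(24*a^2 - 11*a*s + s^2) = (4*a + s)/(-3*a + s)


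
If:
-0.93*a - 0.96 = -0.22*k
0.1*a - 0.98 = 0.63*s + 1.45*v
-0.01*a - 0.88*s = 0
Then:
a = 13.5312831389183*v + 9.14528101802757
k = 57.2004241781548*v + 43.0232333943893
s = -0.153764581124072*v - 0.103923647932131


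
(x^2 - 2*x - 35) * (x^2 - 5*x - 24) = x^4 - 7*x^3 - 49*x^2 + 223*x + 840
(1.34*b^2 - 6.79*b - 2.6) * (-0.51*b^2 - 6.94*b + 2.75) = -0.6834*b^4 - 5.8367*b^3 + 52.1336*b^2 - 0.628499999999999*b - 7.15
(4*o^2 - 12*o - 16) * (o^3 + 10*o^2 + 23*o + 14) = 4*o^5 + 28*o^4 - 44*o^3 - 380*o^2 - 536*o - 224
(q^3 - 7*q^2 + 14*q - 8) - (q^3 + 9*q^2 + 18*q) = -16*q^2 - 4*q - 8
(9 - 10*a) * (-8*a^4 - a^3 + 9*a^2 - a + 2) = 80*a^5 - 62*a^4 - 99*a^3 + 91*a^2 - 29*a + 18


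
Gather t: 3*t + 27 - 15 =3*t + 12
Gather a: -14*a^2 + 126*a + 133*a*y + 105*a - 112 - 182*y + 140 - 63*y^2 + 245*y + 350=-14*a^2 + a*(133*y + 231) - 63*y^2 + 63*y + 378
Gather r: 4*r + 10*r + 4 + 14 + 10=14*r + 28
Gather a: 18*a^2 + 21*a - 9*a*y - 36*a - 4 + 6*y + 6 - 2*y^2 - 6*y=18*a^2 + a*(-9*y - 15) - 2*y^2 + 2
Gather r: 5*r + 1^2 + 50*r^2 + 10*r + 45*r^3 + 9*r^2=45*r^3 + 59*r^2 + 15*r + 1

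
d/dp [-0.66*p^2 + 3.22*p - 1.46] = 3.22 - 1.32*p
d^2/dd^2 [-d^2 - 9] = -2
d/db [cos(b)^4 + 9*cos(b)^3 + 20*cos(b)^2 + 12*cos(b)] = -(-27*sin(b)^2 + 43*cos(b) + cos(3*b) + 39)*sin(b)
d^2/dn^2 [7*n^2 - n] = 14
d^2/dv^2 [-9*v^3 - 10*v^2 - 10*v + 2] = -54*v - 20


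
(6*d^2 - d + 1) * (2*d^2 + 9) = 12*d^4 - 2*d^3 + 56*d^2 - 9*d + 9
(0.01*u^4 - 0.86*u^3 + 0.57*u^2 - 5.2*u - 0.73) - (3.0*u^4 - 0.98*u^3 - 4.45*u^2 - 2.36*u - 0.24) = -2.99*u^4 + 0.12*u^3 + 5.02*u^2 - 2.84*u - 0.49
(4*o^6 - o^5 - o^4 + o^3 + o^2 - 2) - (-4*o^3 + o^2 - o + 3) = 4*o^6 - o^5 - o^4 + 5*o^3 + o - 5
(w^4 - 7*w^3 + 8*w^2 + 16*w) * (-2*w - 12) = -2*w^5 + 2*w^4 + 68*w^3 - 128*w^2 - 192*w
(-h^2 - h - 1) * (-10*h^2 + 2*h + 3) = 10*h^4 + 8*h^3 + 5*h^2 - 5*h - 3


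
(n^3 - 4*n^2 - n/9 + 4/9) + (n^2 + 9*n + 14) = n^3 - 3*n^2 + 80*n/9 + 130/9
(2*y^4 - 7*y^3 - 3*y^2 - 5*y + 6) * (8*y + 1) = 16*y^5 - 54*y^4 - 31*y^3 - 43*y^2 + 43*y + 6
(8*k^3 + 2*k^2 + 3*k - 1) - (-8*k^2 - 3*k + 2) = 8*k^3 + 10*k^2 + 6*k - 3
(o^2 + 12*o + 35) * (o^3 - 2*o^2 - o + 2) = o^5 + 10*o^4 + 10*o^3 - 80*o^2 - 11*o + 70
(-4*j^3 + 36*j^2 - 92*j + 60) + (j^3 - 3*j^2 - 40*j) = -3*j^3 + 33*j^2 - 132*j + 60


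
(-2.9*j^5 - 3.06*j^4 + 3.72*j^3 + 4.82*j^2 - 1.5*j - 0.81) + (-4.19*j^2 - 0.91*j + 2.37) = -2.9*j^5 - 3.06*j^4 + 3.72*j^3 + 0.63*j^2 - 2.41*j + 1.56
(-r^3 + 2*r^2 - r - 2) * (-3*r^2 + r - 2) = 3*r^5 - 7*r^4 + 7*r^3 + r^2 + 4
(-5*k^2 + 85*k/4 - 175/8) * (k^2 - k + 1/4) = -5*k^4 + 105*k^3/4 - 355*k^2/8 + 435*k/16 - 175/32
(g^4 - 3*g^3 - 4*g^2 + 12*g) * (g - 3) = g^5 - 6*g^4 + 5*g^3 + 24*g^2 - 36*g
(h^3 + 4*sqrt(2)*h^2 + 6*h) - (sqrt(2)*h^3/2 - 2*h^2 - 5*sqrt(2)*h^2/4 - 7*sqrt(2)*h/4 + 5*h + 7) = -sqrt(2)*h^3/2 + h^3 + 2*h^2 + 21*sqrt(2)*h^2/4 + h + 7*sqrt(2)*h/4 - 7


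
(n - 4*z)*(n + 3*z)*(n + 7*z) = n^3 + 6*n^2*z - 19*n*z^2 - 84*z^3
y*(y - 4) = y^2 - 4*y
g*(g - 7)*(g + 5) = g^3 - 2*g^2 - 35*g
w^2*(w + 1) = w^3 + w^2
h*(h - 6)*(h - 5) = h^3 - 11*h^2 + 30*h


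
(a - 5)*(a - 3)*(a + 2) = a^3 - 6*a^2 - a + 30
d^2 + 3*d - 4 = (d - 1)*(d + 4)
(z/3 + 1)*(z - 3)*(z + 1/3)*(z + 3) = z^4/3 + 10*z^3/9 - 8*z^2/3 - 10*z - 3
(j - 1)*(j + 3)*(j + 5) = j^3 + 7*j^2 + 7*j - 15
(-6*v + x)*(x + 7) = -6*v*x - 42*v + x^2 + 7*x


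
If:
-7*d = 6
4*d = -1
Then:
No Solution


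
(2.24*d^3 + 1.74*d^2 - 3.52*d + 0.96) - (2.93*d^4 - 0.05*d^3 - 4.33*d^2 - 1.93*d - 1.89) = -2.93*d^4 + 2.29*d^3 + 6.07*d^2 - 1.59*d + 2.85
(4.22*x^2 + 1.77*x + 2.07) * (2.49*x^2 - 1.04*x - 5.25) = 10.5078*x^4 + 0.0185000000000004*x^3 - 18.8415*x^2 - 11.4453*x - 10.8675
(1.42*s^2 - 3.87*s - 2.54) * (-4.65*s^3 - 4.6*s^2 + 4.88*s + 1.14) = -6.603*s^5 + 11.4635*s^4 + 36.5426*s^3 - 5.5828*s^2 - 16.807*s - 2.8956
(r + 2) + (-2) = r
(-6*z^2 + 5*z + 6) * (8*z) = -48*z^3 + 40*z^2 + 48*z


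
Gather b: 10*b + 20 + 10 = 10*b + 30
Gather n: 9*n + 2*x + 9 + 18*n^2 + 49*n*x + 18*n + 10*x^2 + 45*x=18*n^2 + n*(49*x + 27) + 10*x^2 + 47*x + 9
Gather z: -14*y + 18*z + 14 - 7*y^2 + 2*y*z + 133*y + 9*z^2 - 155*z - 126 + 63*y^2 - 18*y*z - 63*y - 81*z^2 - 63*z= 56*y^2 + 56*y - 72*z^2 + z*(-16*y - 200) - 112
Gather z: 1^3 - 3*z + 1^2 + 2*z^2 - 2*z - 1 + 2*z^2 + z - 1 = 4*z^2 - 4*z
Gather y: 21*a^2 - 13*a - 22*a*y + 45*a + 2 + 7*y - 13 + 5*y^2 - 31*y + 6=21*a^2 + 32*a + 5*y^2 + y*(-22*a - 24) - 5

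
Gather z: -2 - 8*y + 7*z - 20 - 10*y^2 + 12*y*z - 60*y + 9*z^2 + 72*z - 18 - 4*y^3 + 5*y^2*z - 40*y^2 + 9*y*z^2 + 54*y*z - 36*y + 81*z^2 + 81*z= -4*y^3 - 50*y^2 - 104*y + z^2*(9*y + 90) + z*(5*y^2 + 66*y + 160) - 40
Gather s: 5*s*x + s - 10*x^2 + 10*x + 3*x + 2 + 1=s*(5*x + 1) - 10*x^2 + 13*x + 3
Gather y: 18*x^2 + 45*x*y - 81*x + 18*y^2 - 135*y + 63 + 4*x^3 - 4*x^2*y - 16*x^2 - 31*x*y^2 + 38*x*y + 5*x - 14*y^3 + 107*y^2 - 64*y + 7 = 4*x^3 + 2*x^2 - 76*x - 14*y^3 + y^2*(125 - 31*x) + y*(-4*x^2 + 83*x - 199) + 70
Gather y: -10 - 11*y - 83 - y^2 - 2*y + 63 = -y^2 - 13*y - 30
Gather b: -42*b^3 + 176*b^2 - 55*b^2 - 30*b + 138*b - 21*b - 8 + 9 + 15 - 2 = -42*b^3 + 121*b^2 + 87*b + 14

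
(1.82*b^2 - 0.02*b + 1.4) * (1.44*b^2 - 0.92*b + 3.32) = 2.6208*b^4 - 1.7032*b^3 + 8.0768*b^2 - 1.3544*b + 4.648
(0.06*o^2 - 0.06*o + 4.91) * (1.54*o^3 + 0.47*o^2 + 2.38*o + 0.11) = 0.0924*o^5 - 0.0642*o^4 + 7.676*o^3 + 2.1715*o^2 + 11.6792*o + 0.5401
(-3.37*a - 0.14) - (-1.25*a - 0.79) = 0.65 - 2.12*a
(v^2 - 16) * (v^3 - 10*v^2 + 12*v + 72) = v^5 - 10*v^4 - 4*v^3 + 232*v^2 - 192*v - 1152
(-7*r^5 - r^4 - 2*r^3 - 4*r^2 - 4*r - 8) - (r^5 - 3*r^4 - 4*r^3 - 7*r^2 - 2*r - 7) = -8*r^5 + 2*r^4 + 2*r^3 + 3*r^2 - 2*r - 1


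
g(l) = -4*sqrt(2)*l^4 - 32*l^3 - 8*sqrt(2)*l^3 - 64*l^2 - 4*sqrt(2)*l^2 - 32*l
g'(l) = -16*sqrt(2)*l^3 - 96*l^2 - 24*sqrt(2)*l^2 - 128*l - 8*sqrt(2)*l - 32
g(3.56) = -3859.56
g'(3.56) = -3195.68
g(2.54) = -1475.92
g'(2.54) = -1594.98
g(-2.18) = 59.70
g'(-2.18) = -111.40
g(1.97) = -749.72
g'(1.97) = -983.73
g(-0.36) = 4.42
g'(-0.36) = 2.37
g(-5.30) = 197.82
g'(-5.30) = 425.02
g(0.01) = -0.33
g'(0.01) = -33.41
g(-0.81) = 0.80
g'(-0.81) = 7.61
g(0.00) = 0.00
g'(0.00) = -32.00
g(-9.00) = -10893.13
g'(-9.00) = 7191.98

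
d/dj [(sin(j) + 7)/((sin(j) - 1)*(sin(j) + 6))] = (-14*sin(j) + cos(j)^2 - 42)*cos(j)/((sin(j) - 1)^2*(sin(j) + 6)^2)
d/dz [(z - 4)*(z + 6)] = 2*z + 2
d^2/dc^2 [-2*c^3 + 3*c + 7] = -12*c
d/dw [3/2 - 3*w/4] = -3/4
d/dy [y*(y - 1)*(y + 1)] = 3*y^2 - 1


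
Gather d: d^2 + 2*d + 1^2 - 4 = d^2 + 2*d - 3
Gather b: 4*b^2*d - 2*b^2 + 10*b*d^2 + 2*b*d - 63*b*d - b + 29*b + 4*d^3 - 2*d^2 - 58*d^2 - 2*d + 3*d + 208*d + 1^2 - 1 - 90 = b^2*(4*d - 2) + b*(10*d^2 - 61*d + 28) + 4*d^3 - 60*d^2 + 209*d - 90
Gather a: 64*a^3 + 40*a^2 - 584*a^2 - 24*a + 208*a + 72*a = 64*a^3 - 544*a^2 + 256*a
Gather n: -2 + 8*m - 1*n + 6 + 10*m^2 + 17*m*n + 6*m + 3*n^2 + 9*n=10*m^2 + 14*m + 3*n^2 + n*(17*m + 8) + 4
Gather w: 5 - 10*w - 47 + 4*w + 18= -6*w - 24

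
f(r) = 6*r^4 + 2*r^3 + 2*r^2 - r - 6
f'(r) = 24*r^3 + 6*r^2 + 4*r - 1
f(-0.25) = -5.63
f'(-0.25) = -2.00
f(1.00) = 3.00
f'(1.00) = 33.00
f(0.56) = -4.99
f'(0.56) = 7.34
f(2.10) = 135.93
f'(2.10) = 256.12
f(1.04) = 4.39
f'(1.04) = 36.65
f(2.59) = 309.57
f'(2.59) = 466.58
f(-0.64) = -4.06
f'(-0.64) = -7.39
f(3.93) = 1573.63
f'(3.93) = 1564.15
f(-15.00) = 297459.00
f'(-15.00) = -79711.00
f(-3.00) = 447.00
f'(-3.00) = -607.00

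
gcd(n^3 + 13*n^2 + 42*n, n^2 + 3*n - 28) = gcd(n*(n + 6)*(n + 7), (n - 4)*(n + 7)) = n + 7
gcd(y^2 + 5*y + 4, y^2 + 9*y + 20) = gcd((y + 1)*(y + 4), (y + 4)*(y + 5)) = y + 4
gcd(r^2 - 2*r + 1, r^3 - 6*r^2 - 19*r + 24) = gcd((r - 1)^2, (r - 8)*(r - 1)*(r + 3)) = r - 1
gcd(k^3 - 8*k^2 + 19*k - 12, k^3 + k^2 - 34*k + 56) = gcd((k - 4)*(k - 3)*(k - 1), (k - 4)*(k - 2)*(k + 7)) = k - 4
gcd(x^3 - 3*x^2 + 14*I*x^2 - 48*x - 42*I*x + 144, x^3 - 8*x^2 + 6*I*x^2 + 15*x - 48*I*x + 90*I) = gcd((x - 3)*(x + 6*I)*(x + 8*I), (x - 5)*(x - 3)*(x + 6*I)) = x^2 + x*(-3 + 6*I) - 18*I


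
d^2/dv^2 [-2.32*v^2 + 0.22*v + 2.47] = -4.64000000000000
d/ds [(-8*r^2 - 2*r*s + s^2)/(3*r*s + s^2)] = r*(24*r^2 + 16*r*s + 5*s^2)/(s^2*(9*r^2 + 6*r*s + s^2))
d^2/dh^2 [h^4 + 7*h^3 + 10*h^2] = 12*h^2 + 42*h + 20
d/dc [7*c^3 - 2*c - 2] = 21*c^2 - 2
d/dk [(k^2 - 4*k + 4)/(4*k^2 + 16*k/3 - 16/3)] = 12*k*(k - 2)/(9*k^4 + 24*k^3 - 8*k^2 - 32*k + 16)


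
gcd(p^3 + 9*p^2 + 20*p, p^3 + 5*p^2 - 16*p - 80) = p^2 + 9*p + 20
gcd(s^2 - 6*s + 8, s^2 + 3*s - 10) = s - 2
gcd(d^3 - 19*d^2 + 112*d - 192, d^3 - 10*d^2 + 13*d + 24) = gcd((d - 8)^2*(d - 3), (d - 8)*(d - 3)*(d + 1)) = d^2 - 11*d + 24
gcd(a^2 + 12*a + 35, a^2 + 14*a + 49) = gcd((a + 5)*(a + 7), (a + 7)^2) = a + 7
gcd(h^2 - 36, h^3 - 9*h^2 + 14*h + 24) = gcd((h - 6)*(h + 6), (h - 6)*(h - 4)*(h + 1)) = h - 6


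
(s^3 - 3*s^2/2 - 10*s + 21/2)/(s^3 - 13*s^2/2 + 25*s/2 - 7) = (s + 3)/(s - 2)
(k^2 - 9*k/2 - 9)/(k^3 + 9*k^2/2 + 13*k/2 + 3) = (k - 6)/(k^2 + 3*k + 2)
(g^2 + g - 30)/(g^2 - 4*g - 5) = (g + 6)/(g + 1)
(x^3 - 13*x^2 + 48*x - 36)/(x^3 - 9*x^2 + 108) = (x - 1)/(x + 3)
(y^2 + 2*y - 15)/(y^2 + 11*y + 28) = (y^2 + 2*y - 15)/(y^2 + 11*y + 28)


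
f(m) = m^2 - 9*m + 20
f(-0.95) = 29.45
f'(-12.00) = -33.00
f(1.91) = 6.46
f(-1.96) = 41.48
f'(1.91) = -5.18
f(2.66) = 3.14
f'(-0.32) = -9.64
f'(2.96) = -3.08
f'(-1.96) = -12.92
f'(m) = 2*m - 9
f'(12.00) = 15.00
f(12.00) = 56.00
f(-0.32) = 22.98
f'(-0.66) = -10.32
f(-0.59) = 25.66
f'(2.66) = -3.68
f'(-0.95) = -10.90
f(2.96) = 2.12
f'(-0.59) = -10.18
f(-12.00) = 272.00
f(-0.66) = 26.38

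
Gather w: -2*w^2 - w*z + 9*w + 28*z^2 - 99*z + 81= -2*w^2 + w*(9 - z) + 28*z^2 - 99*z + 81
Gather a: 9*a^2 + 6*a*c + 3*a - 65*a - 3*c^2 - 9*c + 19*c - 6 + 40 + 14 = 9*a^2 + a*(6*c - 62) - 3*c^2 + 10*c + 48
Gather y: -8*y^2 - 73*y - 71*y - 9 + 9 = -8*y^2 - 144*y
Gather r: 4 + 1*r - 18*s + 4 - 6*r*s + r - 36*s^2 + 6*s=r*(2 - 6*s) - 36*s^2 - 12*s + 8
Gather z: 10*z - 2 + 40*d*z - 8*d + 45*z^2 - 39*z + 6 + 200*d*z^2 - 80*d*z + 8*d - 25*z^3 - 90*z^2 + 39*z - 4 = -25*z^3 + z^2*(200*d - 45) + z*(10 - 40*d)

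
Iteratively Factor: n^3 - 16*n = (n - 4)*(n^2 + 4*n) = n*(n - 4)*(n + 4)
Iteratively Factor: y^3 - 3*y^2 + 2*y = (y)*(y^2 - 3*y + 2) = y*(y - 2)*(y - 1)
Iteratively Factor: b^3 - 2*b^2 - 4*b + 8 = (b - 2)*(b^2 - 4) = (b - 2)*(b + 2)*(b - 2)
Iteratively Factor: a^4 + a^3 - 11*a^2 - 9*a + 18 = (a + 2)*(a^3 - a^2 - 9*a + 9) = (a + 2)*(a + 3)*(a^2 - 4*a + 3) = (a - 1)*(a + 2)*(a + 3)*(a - 3)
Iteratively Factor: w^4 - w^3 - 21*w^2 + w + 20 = (w - 5)*(w^3 + 4*w^2 - w - 4) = (w - 5)*(w + 1)*(w^2 + 3*w - 4) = (w - 5)*(w - 1)*(w + 1)*(w + 4)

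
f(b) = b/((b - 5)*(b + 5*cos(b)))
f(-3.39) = -0.05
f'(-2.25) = -0.03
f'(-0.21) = -0.04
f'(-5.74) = 0.43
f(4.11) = -3.62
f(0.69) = -0.04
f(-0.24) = 0.01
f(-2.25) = -0.06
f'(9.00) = 0.05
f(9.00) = 0.51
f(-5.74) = -0.37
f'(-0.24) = -0.04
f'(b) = b*(5*sin(b) - 1)/((b - 5)*(b + 5*cos(b))^2) - b/((b - 5)^2*(b + 5*cos(b))) + 1/((b - 5)*(b + 5*cos(b)))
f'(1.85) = -11.10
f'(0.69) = -0.08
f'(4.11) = 9.56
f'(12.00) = -0.03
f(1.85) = -1.24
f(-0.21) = 0.01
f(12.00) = 0.11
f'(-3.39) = 0.01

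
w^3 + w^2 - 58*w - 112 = (w - 8)*(w + 2)*(w + 7)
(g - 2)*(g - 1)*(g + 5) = g^3 + 2*g^2 - 13*g + 10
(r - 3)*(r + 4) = r^2 + r - 12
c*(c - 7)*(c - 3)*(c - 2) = c^4 - 12*c^3 + 41*c^2 - 42*c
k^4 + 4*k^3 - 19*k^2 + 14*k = k*(k - 2)*(k - 1)*(k + 7)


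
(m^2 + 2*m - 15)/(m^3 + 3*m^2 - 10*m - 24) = (m + 5)/(m^2 + 6*m + 8)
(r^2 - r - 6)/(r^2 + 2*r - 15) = (r + 2)/(r + 5)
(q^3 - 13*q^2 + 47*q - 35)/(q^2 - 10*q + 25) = (q^2 - 8*q + 7)/(q - 5)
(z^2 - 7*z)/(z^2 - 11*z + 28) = z/(z - 4)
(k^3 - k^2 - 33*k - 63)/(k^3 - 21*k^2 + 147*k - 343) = (k^2 + 6*k + 9)/(k^2 - 14*k + 49)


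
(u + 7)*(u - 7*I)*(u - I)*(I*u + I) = I*u^4 + 8*u^3 + 8*I*u^3 + 64*u^2 + 56*u - 56*I*u - 49*I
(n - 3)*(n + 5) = n^2 + 2*n - 15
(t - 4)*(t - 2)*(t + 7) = t^3 + t^2 - 34*t + 56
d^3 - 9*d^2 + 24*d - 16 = (d - 4)^2*(d - 1)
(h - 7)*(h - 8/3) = h^2 - 29*h/3 + 56/3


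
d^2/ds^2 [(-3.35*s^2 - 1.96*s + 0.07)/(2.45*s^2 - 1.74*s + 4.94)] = (-52.0919*s^3 + 245.79135*s^2 + 140.54082*s - 198.469428)/(14.706125*s^6 - 31.33305*s^5 + 111.20991*s^4 - 131.623344*s^3 + 224.235492*s^2 - 127.386792*s + 120.553784)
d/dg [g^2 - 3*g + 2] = 2*g - 3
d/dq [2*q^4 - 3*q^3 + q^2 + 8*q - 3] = 8*q^3 - 9*q^2 + 2*q + 8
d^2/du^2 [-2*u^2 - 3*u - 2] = -4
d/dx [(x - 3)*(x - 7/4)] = 2*x - 19/4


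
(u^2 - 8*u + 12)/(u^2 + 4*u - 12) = (u - 6)/(u + 6)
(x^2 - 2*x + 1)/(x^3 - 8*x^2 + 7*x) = (x - 1)/(x*(x - 7))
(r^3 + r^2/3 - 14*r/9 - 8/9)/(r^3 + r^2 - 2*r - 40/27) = 3*(r + 1)/(3*r + 5)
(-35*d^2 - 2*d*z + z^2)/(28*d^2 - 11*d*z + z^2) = (5*d + z)/(-4*d + z)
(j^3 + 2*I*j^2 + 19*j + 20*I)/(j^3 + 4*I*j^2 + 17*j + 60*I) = (j + I)/(j + 3*I)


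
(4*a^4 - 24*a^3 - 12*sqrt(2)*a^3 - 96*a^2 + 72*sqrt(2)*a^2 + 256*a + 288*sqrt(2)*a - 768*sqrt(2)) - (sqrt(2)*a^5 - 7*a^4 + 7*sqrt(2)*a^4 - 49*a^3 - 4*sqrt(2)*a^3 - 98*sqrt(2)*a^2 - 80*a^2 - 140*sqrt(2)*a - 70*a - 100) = -sqrt(2)*a^5 - 7*sqrt(2)*a^4 + 11*a^4 - 8*sqrt(2)*a^3 + 25*a^3 - 16*a^2 + 170*sqrt(2)*a^2 + 326*a + 428*sqrt(2)*a - 768*sqrt(2) + 100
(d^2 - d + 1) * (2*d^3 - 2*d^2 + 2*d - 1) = 2*d^5 - 4*d^4 + 6*d^3 - 5*d^2 + 3*d - 1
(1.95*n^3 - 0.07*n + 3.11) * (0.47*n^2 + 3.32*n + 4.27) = 0.9165*n^5 + 6.474*n^4 + 8.2936*n^3 + 1.2293*n^2 + 10.0263*n + 13.2797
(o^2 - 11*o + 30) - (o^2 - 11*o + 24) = 6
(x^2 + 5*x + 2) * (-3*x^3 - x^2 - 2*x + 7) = -3*x^5 - 16*x^4 - 13*x^3 - 5*x^2 + 31*x + 14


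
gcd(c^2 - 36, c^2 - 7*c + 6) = c - 6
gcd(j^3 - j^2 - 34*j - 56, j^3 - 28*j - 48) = j^2 + 6*j + 8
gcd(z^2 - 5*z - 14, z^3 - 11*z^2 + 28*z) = z - 7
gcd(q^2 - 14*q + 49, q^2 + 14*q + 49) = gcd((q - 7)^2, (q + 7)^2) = 1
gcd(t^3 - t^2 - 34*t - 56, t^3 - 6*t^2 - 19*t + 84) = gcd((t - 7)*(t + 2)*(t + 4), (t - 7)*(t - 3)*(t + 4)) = t^2 - 3*t - 28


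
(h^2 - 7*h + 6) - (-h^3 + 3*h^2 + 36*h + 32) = h^3 - 2*h^2 - 43*h - 26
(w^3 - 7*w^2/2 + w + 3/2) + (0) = w^3 - 7*w^2/2 + w + 3/2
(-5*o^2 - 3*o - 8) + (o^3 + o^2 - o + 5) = o^3 - 4*o^2 - 4*o - 3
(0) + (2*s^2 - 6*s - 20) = 2*s^2 - 6*s - 20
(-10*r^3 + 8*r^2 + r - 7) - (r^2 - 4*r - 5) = -10*r^3 + 7*r^2 + 5*r - 2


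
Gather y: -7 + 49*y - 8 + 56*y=105*y - 15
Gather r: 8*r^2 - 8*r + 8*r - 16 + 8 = 8*r^2 - 8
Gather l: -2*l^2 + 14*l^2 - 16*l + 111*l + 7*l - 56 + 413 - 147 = 12*l^2 + 102*l + 210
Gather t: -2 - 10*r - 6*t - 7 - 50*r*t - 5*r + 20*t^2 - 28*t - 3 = -15*r + 20*t^2 + t*(-50*r - 34) - 12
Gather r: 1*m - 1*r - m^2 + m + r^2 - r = -m^2 + 2*m + r^2 - 2*r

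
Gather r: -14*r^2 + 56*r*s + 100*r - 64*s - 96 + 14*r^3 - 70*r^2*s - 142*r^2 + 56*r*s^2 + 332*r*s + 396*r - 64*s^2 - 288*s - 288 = 14*r^3 + r^2*(-70*s - 156) + r*(56*s^2 + 388*s + 496) - 64*s^2 - 352*s - 384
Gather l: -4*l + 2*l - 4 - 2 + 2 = -2*l - 4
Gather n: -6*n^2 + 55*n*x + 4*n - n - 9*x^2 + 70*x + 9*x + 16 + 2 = -6*n^2 + n*(55*x + 3) - 9*x^2 + 79*x + 18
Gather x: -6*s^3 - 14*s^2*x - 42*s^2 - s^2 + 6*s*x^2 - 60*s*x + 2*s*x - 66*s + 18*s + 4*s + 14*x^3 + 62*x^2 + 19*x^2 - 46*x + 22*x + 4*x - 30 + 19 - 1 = -6*s^3 - 43*s^2 - 44*s + 14*x^3 + x^2*(6*s + 81) + x*(-14*s^2 - 58*s - 20) - 12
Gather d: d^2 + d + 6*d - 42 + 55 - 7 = d^2 + 7*d + 6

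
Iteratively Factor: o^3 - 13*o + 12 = (o - 3)*(o^2 + 3*o - 4) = (o - 3)*(o - 1)*(o + 4)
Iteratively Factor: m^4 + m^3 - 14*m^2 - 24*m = (m)*(m^3 + m^2 - 14*m - 24) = m*(m + 2)*(m^2 - m - 12) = m*(m + 2)*(m + 3)*(m - 4)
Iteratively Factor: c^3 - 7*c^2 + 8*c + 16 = (c - 4)*(c^2 - 3*c - 4) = (c - 4)^2*(c + 1)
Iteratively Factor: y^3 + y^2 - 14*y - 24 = (y + 3)*(y^2 - 2*y - 8) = (y - 4)*(y + 3)*(y + 2)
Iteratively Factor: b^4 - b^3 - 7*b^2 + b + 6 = (b - 3)*(b^3 + 2*b^2 - b - 2) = (b - 3)*(b + 1)*(b^2 + b - 2) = (b - 3)*(b - 1)*(b + 1)*(b + 2)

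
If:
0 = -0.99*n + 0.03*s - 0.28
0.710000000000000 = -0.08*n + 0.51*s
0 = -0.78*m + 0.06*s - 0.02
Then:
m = 0.08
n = -0.24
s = 1.35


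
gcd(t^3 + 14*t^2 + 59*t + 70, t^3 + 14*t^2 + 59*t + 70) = t^3 + 14*t^2 + 59*t + 70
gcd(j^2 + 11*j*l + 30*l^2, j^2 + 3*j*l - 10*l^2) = j + 5*l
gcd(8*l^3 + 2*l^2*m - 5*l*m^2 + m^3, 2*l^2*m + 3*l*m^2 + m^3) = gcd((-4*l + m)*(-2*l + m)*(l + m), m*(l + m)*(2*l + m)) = l + m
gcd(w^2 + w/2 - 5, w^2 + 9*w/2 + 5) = w + 5/2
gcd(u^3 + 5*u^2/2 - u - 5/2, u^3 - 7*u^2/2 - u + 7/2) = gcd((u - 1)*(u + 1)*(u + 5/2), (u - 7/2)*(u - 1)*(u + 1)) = u^2 - 1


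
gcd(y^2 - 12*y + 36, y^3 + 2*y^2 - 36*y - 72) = y - 6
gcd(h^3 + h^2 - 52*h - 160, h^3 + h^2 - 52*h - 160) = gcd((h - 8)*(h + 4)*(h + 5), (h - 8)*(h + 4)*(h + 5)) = h^3 + h^2 - 52*h - 160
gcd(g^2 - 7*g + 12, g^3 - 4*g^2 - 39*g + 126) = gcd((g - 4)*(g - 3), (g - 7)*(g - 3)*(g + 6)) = g - 3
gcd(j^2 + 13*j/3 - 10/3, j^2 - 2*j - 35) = j + 5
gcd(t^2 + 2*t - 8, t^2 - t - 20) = t + 4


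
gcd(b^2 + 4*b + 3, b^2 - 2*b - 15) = b + 3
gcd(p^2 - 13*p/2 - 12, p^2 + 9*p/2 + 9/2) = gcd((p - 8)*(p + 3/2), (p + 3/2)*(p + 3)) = p + 3/2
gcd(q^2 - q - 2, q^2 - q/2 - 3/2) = q + 1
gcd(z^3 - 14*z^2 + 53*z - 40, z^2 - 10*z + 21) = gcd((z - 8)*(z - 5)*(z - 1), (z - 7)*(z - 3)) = 1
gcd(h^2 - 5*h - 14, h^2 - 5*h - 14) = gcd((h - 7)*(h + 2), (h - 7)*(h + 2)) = h^2 - 5*h - 14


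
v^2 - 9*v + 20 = (v - 5)*(v - 4)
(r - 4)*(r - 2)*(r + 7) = r^3 + r^2 - 34*r + 56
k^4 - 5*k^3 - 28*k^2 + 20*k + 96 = (k - 8)*(k - 2)*(k + 2)*(k + 3)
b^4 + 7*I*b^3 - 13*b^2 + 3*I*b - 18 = (b - I)*(b + 2*I)*(b + 3*I)^2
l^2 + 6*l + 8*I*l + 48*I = (l + 6)*(l + 8*I)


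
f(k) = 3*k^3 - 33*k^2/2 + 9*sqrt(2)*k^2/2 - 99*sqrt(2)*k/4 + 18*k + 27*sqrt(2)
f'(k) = 9*k^2 - 33*k + 9*sqrt(2)*k - 99*sqrt(2)/4 + 18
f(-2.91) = -72.10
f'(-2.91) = 118.20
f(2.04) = -13.21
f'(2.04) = -20.90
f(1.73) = -6.03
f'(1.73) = -25.14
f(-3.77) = -202.53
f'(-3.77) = 187.34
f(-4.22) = -296.03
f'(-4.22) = 228.82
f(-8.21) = -2165.61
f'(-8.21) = 756.07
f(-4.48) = -358.83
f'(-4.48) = 254.45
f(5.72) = 170.75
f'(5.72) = 161.51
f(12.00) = 3558.57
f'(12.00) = 1035.73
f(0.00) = 38.18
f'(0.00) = -17.00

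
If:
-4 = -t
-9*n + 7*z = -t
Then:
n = 7*z/9 + 4/9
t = 4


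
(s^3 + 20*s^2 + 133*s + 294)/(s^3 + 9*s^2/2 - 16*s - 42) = 2*(s^2 + 14*s + 49)/(2*s^2 - 3*s - 14)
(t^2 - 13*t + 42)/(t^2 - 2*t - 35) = (t - 6)/(t + 5)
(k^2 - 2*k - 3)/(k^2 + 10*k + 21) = (k^2 - 2*k - 3)/(k^2 + 10*k + 21)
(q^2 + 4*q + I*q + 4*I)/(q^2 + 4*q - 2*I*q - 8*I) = (q + I)/(q - 2*I)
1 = 1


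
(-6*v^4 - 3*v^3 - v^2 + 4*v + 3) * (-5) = 30*v^4 + 15*v^3 + 5*v^2 - 20*v - 15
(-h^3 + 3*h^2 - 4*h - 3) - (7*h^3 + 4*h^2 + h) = -8*h^3 - h^2 - 5*h - 3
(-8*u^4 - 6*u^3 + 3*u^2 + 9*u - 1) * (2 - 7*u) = 56*u^5 + 26*u^4 - 33*u^3 - 57*u^2 + 25*u - 2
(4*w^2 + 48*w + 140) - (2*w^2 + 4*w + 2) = 2*w^2 + 44*w + 138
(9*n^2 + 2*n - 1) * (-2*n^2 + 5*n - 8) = -18*n^4 + 41*n^3 - 60*n^2 - 21*n + 8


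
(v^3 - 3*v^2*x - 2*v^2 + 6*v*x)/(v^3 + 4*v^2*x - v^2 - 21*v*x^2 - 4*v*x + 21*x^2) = v*(v - 2)/(v^2 + 7*v*x - v - 7*x)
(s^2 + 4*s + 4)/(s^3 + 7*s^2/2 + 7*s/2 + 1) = 2*(s + 2)/(2*s^2 + 3*s + 1)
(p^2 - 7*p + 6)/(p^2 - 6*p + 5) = (p - 6)/(p - 5)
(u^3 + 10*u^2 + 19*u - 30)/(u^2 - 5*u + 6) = (u^3 + 10*u^2 + 19*u - 30)/(u^2 - 5*u + 6)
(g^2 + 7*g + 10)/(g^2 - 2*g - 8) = (g + 5)/(g - 4)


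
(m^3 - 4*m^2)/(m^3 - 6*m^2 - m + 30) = m^2*(m - 4)/(m^3 - 6*m^2 - m + 30)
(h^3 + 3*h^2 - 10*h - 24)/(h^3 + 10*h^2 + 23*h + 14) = (h^2 + h - 12)/(h^2 + 8*h + 7)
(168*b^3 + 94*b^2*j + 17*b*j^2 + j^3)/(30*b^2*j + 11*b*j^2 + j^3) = (28*b^2 + 11*b*j + j^2)/(j*(5*b + j))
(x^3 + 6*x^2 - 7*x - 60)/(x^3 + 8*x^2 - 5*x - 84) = (x + 5)/(x + 7)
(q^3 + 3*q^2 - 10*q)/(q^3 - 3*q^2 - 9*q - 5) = q*(-q^2 - 3*q + 10)/(-q^3 + 3*q^2 + 9*q + 5)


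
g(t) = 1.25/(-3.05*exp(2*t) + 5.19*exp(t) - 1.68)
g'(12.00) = 0.00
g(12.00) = 0.00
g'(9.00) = 0.00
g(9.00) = 0.00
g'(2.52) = 0.01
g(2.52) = -0.00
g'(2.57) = 0.01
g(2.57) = -0.00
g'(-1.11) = -14.47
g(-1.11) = -4.15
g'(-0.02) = 4.25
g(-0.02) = 2.62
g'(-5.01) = -0.02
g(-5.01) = -0.76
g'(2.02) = 0.02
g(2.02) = -0.01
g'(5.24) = 0.00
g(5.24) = -0.00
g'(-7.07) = -0.00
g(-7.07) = -0.75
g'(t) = 1.25*(6.1*exp(2*t) - 5.19*exp(t))/(-3.05*exp(2*t) + 5.19*exp(t) - 1.68)^2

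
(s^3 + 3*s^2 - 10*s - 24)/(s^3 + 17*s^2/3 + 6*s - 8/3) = 3*(s - 3)/(3*s - 1)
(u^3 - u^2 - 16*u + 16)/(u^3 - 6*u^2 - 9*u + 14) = (u^2 - 16)/(u^2 - 5*u - 14)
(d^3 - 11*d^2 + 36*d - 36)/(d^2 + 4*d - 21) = (d^2 - 8*d + 12)/(d + 7)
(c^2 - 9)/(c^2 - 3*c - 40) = (9 - c^2)/(-c^2 + 3*c + 40)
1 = 1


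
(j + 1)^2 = j^2 + 2*j + 1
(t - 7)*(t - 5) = t^2 - 12*t + 35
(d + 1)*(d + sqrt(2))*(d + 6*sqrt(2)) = d^3 + d^2 + 7*sqrt(2)*d^2 + 7*sqrt(2)*d + 12*d + 12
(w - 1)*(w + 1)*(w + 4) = w^3 + 4*w^2 - w - 4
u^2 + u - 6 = (u - 2)*(u + 3)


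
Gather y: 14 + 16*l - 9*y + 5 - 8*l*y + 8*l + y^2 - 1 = 24*l + y^2 + y*(-8*l - 9) + 18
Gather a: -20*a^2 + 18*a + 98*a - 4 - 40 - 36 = -20*a^2 + 116*a - 80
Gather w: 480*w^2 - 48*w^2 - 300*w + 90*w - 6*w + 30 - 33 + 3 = 432*w^2 - 216*w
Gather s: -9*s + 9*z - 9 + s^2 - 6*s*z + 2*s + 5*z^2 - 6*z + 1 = s^2 + s*(-6*z - 7) + 5*z^2 + 3*z - 8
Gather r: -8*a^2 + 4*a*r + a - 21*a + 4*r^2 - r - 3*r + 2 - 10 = -8*a^2 - 20*a + 4*r^2 + r*(4*a - 4) - 8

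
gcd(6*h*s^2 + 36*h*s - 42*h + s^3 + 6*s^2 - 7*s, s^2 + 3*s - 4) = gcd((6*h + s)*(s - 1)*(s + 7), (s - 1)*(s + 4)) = s - 1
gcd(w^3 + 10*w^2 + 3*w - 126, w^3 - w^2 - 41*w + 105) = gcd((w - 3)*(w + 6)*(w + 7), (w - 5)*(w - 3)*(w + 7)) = w^2 + 4*w - 21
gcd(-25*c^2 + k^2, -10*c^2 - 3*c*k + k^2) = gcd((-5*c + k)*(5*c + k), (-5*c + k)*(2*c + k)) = 5*c - k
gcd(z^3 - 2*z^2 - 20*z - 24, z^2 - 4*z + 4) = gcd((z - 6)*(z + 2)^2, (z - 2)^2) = 1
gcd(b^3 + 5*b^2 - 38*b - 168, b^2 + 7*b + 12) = b + 4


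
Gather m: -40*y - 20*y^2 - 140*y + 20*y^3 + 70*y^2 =20*y^3 + 50*y^2 - 180*y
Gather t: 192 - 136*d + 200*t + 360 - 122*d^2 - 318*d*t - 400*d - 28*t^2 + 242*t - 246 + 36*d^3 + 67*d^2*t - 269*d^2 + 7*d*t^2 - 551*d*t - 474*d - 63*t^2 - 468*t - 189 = 36*d^3 - 391*d^2 - 1010*d + t^2*(7*d - 91) + t*(67*d^2 - 869*d - 26) + 117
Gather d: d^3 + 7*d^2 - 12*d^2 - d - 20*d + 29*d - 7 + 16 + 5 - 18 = d^3 - 5*d^2 + 8*d - 4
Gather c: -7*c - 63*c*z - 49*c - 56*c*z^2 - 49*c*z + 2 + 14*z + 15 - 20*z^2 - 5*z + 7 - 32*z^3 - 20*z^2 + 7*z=c*(-56*z^2 - 112*z - 56) - 32*z^3 - 40*z^2 + 16*z + 24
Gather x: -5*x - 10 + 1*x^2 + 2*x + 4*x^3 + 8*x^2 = 4*x^3 + 9*x^2 - 3*x - 10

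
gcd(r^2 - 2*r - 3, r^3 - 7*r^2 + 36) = r - 3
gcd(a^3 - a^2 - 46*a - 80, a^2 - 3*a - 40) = a^2 - 3*a - 40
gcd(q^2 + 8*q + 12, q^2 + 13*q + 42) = q + 6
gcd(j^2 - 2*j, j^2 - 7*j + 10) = j - 2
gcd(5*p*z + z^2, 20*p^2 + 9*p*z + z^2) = 5*p + z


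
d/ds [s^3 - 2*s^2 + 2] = s*(3*s - 4)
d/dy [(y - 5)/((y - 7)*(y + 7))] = (-y^2 + 10*y - 49)/(y^4 - 98*y^2 + 2401)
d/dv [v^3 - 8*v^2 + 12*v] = 3*v^2 - 16*v + 12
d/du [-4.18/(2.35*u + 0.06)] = 9.823/(2.35*u + 0.06)^2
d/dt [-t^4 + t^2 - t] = -4*t^3 + 2*t - 1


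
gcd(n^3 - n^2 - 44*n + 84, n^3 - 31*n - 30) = n - 6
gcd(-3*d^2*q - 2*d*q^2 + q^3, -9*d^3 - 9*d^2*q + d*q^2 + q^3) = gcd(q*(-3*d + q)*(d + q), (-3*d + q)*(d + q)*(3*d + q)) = -3*d^2 - 2*d*q + q^2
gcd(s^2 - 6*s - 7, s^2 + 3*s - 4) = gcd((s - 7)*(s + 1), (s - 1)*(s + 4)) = 1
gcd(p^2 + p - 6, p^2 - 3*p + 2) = p - 2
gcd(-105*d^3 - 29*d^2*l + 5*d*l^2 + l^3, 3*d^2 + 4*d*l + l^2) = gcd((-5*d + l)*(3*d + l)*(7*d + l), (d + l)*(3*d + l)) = 3*d + l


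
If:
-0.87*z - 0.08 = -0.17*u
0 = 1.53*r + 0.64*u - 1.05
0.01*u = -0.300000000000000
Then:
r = 13.24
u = -30.00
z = -5.95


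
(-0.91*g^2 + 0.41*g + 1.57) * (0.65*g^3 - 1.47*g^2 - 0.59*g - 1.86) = -0.5915*g^5 + 1.6042*g^4 + 0.9547*g^3 - 0.8572*g^2 - 1.6889*g - 2.9202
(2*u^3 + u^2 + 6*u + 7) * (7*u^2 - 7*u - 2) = 14*u^5 - 7*u^4 + 31*u^3 + 5*u^2 - 61*u - 14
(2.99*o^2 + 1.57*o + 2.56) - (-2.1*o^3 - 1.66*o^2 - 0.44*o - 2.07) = 2.1*o^3 + 4.65*o^2 + 2.01*o + 4.63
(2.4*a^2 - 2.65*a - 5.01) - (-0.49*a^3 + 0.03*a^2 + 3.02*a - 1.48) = 0.49*a^3 + 2.37*a^2 - 5.67*a - 3.53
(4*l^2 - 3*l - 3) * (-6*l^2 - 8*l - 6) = -24*l^4 - 14*l^3 + 18*l^2 + 42*l + 18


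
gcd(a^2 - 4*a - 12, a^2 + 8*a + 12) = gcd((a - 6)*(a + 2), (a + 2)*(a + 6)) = a + 2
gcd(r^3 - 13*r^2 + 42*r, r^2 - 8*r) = r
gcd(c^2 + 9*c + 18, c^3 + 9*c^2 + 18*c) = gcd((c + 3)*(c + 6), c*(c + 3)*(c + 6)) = c^2 + 9*c + 18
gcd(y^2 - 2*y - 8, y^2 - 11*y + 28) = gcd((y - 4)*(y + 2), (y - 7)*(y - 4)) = y - 4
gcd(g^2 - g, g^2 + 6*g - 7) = g - 1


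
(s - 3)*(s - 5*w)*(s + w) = s^3 - 4*s^2*w - 3*s^2 - 5*s*w^2 + 12*s*w + 15*w^2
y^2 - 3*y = y*(y - 3)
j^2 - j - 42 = (j - 7)*(j + 6)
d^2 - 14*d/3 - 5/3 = (d - 5)*(d + 1/3)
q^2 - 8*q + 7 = (q - 7)*(q - 1)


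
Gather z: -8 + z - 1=z - 9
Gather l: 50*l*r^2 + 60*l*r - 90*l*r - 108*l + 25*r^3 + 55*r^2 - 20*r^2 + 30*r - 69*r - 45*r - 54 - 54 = l*(50*r^2 - 30*r - 108) + 25*r^3 + 35*r^2 - 84*r - 108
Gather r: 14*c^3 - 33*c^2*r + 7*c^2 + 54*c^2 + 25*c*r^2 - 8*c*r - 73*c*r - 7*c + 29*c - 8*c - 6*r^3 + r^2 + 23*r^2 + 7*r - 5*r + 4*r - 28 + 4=14*c^3 + 61*c^2 + 14*c - 6*r^3 + r^2*(25*c + 24) + r*(-33*c^2 - 81*c + 6) - 24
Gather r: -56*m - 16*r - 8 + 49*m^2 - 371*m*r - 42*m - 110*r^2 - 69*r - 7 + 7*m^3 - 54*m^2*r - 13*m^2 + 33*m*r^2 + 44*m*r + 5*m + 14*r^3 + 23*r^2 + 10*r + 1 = 7*m^3 + 36*m^2 - 93*m + 14*r^3 + r^2*(33*m - 87) + r*(-54*m^2 - 327*m - 75) - 14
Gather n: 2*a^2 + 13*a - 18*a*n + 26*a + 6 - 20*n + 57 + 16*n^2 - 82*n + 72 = 2*a^2 + 39*a + 16*n^2 + n*(-18*a - 102) + 135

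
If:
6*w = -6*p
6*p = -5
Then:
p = -5/6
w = 5/6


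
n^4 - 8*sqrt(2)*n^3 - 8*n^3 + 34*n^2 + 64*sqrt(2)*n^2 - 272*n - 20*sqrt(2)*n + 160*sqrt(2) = (n - 8)*(n - 5*sqrt(2))*(n - 2*sqrt(2))*(n - sqrt(2))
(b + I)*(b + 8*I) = b^2 + 9*I*b - 8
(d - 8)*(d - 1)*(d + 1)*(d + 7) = d^4 - d^3 - 57*d^2 + d + 56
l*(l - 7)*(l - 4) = l^3 - 11*l^2 + 28*l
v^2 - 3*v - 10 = (v - 5)*(v + 2)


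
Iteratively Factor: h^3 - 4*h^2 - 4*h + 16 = (h - 2)*(h^2 - 2*h - 8) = (h - 4)*(h - 2)*(h + 2)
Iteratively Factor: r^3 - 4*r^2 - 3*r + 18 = (r - 3)*(r^2 - r - 6) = (r - 3)*(r + 2)*(r - 3)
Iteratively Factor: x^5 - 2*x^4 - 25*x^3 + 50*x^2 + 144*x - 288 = (x - 4)*(x^4 + 2*x^3 - 17*x^2 - 18*x + 72) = (x - 4)*(x - 3)*(x^3 + 5*x^2 - 2*x - 24) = (x - 4)*(x - 3)*(x + 3)*(x^2 + 2*x - 8) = (x - 4)*(x - 3)*(x - 2)*(x + 3)*(x + 4)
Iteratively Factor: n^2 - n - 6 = (n + 2)*(n - 3)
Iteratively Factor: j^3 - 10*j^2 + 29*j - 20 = (j - 5)*(j^2 - 5*j + 4) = (j - 5)*(j - 1)*(j - 4)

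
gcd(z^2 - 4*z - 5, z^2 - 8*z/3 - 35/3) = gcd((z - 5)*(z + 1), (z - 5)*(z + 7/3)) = z - 5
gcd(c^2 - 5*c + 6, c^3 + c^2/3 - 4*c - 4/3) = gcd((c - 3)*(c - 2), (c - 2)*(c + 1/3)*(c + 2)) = c - 2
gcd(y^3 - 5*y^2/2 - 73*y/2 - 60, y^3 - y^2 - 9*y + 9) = y + 3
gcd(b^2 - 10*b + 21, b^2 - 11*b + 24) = b - 3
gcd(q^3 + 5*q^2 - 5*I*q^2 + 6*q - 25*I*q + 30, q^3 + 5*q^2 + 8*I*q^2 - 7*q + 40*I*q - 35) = q^2 + q*(5 + I) + 5*I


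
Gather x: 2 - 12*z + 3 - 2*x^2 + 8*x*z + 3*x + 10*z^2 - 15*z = -2*x^2 + x*(8*z + 3) + 10*z^2 - 27*z + 5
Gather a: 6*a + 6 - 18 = 6*a - 12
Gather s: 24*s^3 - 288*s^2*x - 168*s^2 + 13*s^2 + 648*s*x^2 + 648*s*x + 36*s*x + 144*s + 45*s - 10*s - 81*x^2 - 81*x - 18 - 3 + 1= 24*s^3 + s^2*(-288*x - 155) + s*(648*x^2 + 684*x + 179) - 81*x^2 - 81*x - 20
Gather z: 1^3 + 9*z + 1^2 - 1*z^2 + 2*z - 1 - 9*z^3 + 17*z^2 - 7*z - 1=-9*z^3 + 16*z^2 + 4*z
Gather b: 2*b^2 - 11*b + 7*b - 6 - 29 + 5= 2*b^2 - 4*b - 30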